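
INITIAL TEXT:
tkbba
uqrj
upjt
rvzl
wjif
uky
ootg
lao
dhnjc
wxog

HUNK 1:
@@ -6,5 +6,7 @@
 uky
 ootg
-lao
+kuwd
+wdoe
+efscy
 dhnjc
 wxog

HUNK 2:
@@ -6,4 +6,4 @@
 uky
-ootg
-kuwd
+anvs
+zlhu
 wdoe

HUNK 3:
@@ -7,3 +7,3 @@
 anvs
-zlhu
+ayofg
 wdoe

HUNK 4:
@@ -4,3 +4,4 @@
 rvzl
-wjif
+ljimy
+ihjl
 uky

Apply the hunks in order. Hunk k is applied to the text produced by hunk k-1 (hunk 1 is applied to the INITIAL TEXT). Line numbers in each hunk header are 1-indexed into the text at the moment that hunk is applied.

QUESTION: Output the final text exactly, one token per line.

Hunk 1: at line 6 remove [lao] add [kuwd,wdoe,efscy] -> 12 lines: tkbba uqrj upjt rvzl wjif uky ootg kuwd wdoe efscy dhnjc wxog
Hunk 2: at line 6 remove [ootg,kuwd] add [anvs,zlhu] -> 12 lines: tkbba uqrj upjt rvzl wjif uky anvs zlhu wdoe efscy dhnjc wxog
Hunk 3: at line 7 remove [zlhu] add [ayofg] -> 12 lines: tkbba uqrj upjt rvzl wjif uky anvs ayofg wdoe efscy dhnjc wxog
Hunk 4: at line 4 remove [wjif] add [ljimy,ihjl] -> 13 lines: tkbba uqrj upjt rvzl ljimy ihjl uky anvs ayofg wdoe efscy dhnjc wxog

Answer: tkbba
uqrj
upjt
rvzl
ljimy
ihjl
uky
anvs
ayofg
wdoe
efscy
dhnjc
wxog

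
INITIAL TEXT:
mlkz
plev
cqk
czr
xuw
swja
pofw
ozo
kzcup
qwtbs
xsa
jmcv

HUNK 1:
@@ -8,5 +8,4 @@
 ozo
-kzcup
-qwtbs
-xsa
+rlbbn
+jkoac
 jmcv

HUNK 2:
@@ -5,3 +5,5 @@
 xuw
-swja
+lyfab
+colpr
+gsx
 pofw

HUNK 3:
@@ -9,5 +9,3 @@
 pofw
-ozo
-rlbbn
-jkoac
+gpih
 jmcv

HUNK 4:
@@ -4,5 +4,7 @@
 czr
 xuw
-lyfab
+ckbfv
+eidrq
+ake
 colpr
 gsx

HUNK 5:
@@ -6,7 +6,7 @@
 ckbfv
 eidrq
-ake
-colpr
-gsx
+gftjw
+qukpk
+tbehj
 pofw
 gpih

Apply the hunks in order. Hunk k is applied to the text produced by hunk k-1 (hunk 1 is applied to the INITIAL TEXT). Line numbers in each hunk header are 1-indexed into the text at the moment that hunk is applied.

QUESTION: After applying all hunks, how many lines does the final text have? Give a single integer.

Hunk 1: at line 8 remove [kzcup,qwtbs,xsa] add [rlbbn,jkoac] -> 11 lines: mlkz plev cqk czr xuw swja pofw ozo rlbbn jkoac jmcv
Hunk 2: at line 5 remove [swja] add [lyfab,colpr,gsx] -> 13 lines: mlkz plev cqk czr xuw lyfab colpr gsx pofw ozo rlbbn jkoac jmcv
Hunk 3: at line 9 remove [ozo,rlbbn,jkoac] add [gpih] -> 11 lines: mlkz plev cqk czr xuw lyfab colpr gsx pofw gpih jmcv
Hunk 4: at line 4 remove [lyfab] add [ckbfv,eidrq,ake] -> 13 lines: mlkz plev cqk czr xuw ckbfv eidrq ake colpr gsx pofw gpih jmcv
Hunk 5: at line 6 remove [ake,colpr,gsx] add [gftjw,qukpk,tbehj] -> 13 lines: mlkz plev cqk czr xuw ckbfv eidrq gftjw qukpk tbehj pofw gpih jmcv
Final line count: 13

Answer: 13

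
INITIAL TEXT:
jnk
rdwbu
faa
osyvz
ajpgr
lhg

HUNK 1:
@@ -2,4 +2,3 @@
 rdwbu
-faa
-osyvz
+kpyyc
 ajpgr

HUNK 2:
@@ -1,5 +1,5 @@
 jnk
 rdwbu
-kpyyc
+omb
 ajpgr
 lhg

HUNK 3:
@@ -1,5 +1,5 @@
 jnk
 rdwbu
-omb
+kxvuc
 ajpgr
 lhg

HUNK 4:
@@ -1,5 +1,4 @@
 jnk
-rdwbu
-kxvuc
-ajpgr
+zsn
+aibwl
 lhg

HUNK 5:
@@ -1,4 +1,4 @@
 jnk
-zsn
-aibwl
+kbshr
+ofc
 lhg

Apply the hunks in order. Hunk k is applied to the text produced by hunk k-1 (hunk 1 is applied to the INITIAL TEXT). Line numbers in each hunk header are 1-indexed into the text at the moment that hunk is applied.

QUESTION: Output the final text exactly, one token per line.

Answer: jnk
kbshr
ofc
lhg

Derivation:
Hunk 1: at line 2 remove [faa,osyvz] add [kpyyc] -> 5 lines: jnk rdwbu kpyyc ajpgr lhg
Hunk 2: at line 1 remove [kpyyc] add [omb] -> 5 lines: jnk rdwbu omb ajpgr lhg
Hunk 3: at line 1 remove [omb] add [kxvuc] -> 5 lines: jnk rdwbu kxvuc ajpgr lhg
Hunk 4: at line 1 remove [rdwbu,kxvuc,ajpgr] add [zsn,aibwl] -> 4 lines: jnk zsn aibwl lhg
Hunk 5: at line 1 remove [zsn,aibwl] add [kbshr,ofc] -> 4 lines: jnk kbshr ofc lhg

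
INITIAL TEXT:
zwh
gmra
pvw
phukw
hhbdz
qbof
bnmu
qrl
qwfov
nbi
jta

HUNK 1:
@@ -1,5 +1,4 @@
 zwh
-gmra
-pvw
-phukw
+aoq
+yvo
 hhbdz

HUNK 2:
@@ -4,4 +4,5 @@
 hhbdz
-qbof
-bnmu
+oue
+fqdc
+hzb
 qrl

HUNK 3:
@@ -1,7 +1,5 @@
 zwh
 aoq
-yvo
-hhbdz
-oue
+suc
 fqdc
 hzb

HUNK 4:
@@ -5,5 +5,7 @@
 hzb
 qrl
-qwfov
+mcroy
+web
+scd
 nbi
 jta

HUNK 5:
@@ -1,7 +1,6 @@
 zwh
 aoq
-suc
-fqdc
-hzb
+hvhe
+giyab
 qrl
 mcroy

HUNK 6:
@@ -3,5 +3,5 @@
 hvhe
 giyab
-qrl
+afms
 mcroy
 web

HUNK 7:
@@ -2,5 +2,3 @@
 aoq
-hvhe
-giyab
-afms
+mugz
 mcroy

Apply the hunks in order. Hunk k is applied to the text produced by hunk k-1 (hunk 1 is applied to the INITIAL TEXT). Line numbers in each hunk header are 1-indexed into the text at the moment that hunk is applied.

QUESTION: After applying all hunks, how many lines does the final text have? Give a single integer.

Answer: 8

Derivation:
Hunk 1: at line 1 remove [gmra,pvw,phukw] add [aoq,yvo] -> 10 lines: zwh aoq yvo hhbdz qbof bnmu qrl qwfov nbi jta
Hunk 2: at line 4 remove [qbof,bnmu] add [oue,fqdc,hzb] -> 11 lines: zwh aoq yvo hhbdz oue fqdc hzb qrl qwfov nbi jta
Hunk 3: at line 1 remove [yvo,hhbdz,oue] add [suc] -> 9 lines: zwh aoq suc fqdc hzb qrl qwfov nbi jta
Hunk 4: at line 5 remove [qwfov] add [mcroy,web,scd] -> 11 lines: zwh aoq suc fqdc hzb qrl mcroy web scd nbi jta
Hunk 5: at line 1 remove [suc,fqdc,hzb] add [hvhe,giyab] -> 10 lines: zwh aoq hvhe giyab qrl mcroy web scd nbi jta
Hunk 6: at line 3 remove [qrl] add [afms] -> 10 lines: zwh aoq hvhe giyab afms mcroy web scd nbi jta
Hunk 7: at line 2 remove [hvhe,giyab,afms] add [mugz] -> 8 lines: zwh aoq mugz mcroy web scd nbi jta
Final line count: 8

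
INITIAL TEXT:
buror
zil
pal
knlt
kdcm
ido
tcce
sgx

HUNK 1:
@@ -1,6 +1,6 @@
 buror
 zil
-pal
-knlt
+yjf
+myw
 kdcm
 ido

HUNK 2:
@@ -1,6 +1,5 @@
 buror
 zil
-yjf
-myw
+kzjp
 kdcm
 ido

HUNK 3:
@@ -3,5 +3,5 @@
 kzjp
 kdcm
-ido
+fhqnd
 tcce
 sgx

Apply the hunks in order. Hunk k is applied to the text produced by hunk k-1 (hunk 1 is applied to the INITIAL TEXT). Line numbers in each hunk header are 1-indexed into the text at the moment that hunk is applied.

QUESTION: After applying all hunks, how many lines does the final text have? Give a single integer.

Hunk 1: at line 1 remove [pal,knlt] add [yjf,myw] -> 8 lines: buror zil yjf myw kdcm ido tcce sgx
Hunk 2: at line 1 remove [yjf,myw] add [kzjp] -> 7 lines: buror zil kzjp kdcm ido tcce sgx
Hunk 3: at line 3 remove [ido] add [fhqnd] -> 7 lines: buror zil kzjp kdcm fhqnd tcce sgx
Final line count: 7

Answer: 7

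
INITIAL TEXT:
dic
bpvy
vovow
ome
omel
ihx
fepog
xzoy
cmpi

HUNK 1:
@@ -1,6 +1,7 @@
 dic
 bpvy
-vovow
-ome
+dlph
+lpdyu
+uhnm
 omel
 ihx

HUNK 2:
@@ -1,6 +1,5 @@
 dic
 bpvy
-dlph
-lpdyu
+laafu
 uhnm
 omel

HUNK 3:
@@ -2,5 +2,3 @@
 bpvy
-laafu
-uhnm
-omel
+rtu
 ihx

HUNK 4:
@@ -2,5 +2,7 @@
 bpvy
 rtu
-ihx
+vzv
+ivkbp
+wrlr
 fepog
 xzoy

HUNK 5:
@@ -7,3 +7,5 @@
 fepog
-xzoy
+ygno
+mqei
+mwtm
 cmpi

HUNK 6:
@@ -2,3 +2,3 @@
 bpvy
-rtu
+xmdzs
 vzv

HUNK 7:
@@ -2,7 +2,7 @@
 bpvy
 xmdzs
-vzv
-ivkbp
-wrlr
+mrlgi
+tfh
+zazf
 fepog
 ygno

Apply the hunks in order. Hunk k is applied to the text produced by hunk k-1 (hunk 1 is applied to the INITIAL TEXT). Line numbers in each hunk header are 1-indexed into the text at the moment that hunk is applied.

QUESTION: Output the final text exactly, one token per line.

Answer: dic
bpvy
xmdzs
mrlgi
tfh
zazf
fepog
ygno
mqei
mwtm
cmpi

Derivation:
Hunk 1: at line 1 remove [vovow,ome] add [dlph,lpdyu,uhnm] -> 10 lines: dic bpvy dlph lpdyu uhnm omel ihx fepog xzoy cmpi
Hunk 2: at line 1 remove [dlph,lpdyu] add [laafu] -> 9 lines: dic bpvy laafu uhnm omel ihx fepog xzoy cmpi
Hunk 3: at line 2 remove [laafu,uhnm,omel] add [rtu] -> 7 lines: dic bpvy rtu ihx fepog xzoy cmpi
Hunk 4: at line 2 remove [ihx] add [vzv,ivkbp,wrlr] -> 9 lines: dic bpvy rtu vzv ivkbp wrlr fepog xzoy cmpi
Hunk 5: at line 7 remove [xzoy] add [ygno,mqei,mwtm] -> 11 lines: dic bpvy rtu vzv ivkbp wrlr fepog ygno mqei mwtm cmpi
Hunk 6: at line 2 remove [rtu] add [xmdzs] -> 11 lines: dic bpvy xmdzs vzv ivkbp wrlr fepog ygno mqei mwtm cmpi
Hunk 7: at line 2 remove [vzv,ivkbp,wrlr] add [mrlgi,tfh,zazf] -> 11 lines: dic bpvy xmdzs mrlgi tfh zazf fepog ygno mqei mwtm cmpi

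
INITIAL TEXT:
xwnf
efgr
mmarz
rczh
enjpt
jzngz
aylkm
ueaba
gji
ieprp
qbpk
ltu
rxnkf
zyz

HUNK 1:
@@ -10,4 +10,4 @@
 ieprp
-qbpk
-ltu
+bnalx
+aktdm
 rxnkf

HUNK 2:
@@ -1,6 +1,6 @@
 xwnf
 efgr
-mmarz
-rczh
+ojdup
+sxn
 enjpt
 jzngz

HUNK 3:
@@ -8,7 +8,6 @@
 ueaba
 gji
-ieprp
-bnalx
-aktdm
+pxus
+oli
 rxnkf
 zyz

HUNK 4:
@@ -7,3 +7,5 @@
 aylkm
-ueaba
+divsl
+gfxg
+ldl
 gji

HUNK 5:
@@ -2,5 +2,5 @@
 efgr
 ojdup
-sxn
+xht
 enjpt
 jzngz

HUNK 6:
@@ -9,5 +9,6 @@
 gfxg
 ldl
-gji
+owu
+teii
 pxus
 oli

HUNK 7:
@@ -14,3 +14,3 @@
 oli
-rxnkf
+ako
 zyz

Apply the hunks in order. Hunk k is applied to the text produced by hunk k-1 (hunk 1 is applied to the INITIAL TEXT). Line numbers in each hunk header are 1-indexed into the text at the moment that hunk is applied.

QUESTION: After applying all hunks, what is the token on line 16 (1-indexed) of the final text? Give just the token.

Hunk 1: at line 10 remove [qbpk,ltu] add [bnalx,aktdm] -> 14 lines: xwnf efgr mmarz rczh enjpt jzngz aylkm ueaba gji ieprp bnalx aktdm rxnkf zyz
Hunk 2: at line 1 remove [mmarz,rczh] add [ojdup,sxn] -> 14 lines: xwnf efgr ojdup sxn enjpt jzngz aylkm ueaba gji ieprp bnalx aktdm rxnkf zyz
Hunk 3: at line 8 remove [ieprp,bnalx,aktdm] add [pxus,oli] -> 13 lines: xwnf efgr ojdup sxn enjpt jzngz aylkm ueaba gji pxus oli rxnkf zyz
Hunk 4: at line 7 remove [ueaba] add [divsl,gfxg,ldl] -> 15 lines: xwnf efgr ojdup sxn enjpt jzngz aylkm divsl gfxg ldl gji pxus oli rxnkf zyz
Hunk 5: at line 2 remove [sxn] add [xht] -> 15 lines: xwnf efgr ojdup xht enjpt jzngz aylkm divsl gfxg ldl gji pxus oli rxnkf zyz
Hunk 6: at line 9 remove [gji] add [owu,teii] -> 16 lines: xwnf efgr ojdup xht enjpt jzngz aylkm divsl gfxg ldl owu teii pxus oli rxnkf zyz
Hunk 7: at line 14 remove [rxnkf] add [ako] -> 16 lines: xwnf efgr ojdup xht enjpt jzngz aylkm divsl gfxg ldl owu teii pxus oli ako zyz
Final line 16: zyz

Answer: zyz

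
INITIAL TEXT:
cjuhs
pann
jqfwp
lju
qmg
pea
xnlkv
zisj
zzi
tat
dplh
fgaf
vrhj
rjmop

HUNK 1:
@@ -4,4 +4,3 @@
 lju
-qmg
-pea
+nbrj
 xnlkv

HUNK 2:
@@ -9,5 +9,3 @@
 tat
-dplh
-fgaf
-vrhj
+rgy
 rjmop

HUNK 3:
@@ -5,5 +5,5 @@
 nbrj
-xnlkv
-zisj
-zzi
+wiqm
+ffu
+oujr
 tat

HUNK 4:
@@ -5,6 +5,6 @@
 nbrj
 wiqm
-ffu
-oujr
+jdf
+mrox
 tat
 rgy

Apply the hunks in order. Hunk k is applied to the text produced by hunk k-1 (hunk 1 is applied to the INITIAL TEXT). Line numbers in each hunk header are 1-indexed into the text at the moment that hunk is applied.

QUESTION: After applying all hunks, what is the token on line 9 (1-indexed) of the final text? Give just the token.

Answer: tat

Derivation:
Hunk 1: at line 4 remove [qmg,pea] add [nbrj] -> 13 lines: cjuhs pann jqfwp lju nbrj xnlkv zisj zzi tat dplh fgaf vrhj rjmop
Hunk 2: at line 9 remove [dplh,fgaf,vrhj] add [rgy] -> 11 lines: cjuhs pann jqfwp lju nbrj xnlkv zisj zzi tat rgy rjmop
Hunk 3: at line 5 remove [xnlkv,zisj,zzi] add [wiqm,ffu,oujr] -> 11 lines: cjuhs pann jqfwp lju nbrj wiqm ffu oujr tat rgy rjmop
Hunk 4: at line 5 remove [ffu,oujr] add [jdf,mrox] -> 11 lines: cjuhs pann jqfwp lju nbrj wiqm jdf mrox tat rgy rjmop
Final line 9: tat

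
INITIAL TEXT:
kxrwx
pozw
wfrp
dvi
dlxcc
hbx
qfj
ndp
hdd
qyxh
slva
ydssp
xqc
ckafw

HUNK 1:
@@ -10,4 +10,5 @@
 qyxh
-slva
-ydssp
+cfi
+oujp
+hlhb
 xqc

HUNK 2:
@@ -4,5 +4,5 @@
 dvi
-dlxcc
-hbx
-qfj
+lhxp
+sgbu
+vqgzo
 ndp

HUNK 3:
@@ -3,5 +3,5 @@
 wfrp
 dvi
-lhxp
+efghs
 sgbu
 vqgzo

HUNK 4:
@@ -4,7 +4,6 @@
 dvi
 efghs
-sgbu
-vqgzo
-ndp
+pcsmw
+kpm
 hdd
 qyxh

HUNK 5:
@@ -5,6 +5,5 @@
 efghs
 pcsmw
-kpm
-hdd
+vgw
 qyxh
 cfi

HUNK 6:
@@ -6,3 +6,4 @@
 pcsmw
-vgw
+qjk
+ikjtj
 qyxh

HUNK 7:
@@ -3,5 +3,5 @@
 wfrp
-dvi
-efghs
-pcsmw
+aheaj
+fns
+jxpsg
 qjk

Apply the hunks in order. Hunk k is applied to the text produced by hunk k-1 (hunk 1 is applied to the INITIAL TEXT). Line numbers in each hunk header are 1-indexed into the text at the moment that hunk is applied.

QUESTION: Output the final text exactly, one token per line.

Answer: kxrwx
pozw
wfrp
aheaj
fns
jxpsg
qjk
ikjtj
qyxh
cfi
oujp
hlhb
xqc
ckafw

Derivation:
Hunk 1: at line 10 remove [slva,ydssp] add [cfi,oujp,hlhb] -> 15 lines: kxrwx pozw wfrp dvi dlxcc hbx qfj ndp hdd qyxh cfi oujp hlhb xqc ckafw
Hunk 2: at line 4 remove [dlxcc,hbx,qfj] add [lhxp,sgbu,vqgzo] -> 15 lines: kxrwx pozw wfrp dvi lhxp sgbu vqgzo ndp hdd qyxh cfi oujp hlhb xqc ckafw
Hunk 3: at line 3 remove [lhxp] add [efghs] -> 15 lines: kxrwx pozw wfrp dvi efghs sgbu vqgzo ndp hdd qyxh cfi oujp hlhb xqc ckafw
Hunk 4: at line 4 remove [sgbu,vqgzo,ndp] add [pcsmw,kpm] -> 14 lines: kxrwx pozw wfrp dvi efghs pcsmw kpm hdd qyxh cfi oujp hlhb xqc ckafw
Hunk 5: at line 5 remove [kpm,hdd] add [vgw] -> 13 lines: kxrwx pozw wfrp dvi efghs pcsmw vgw qyxh cfi oujp hlhb xqc ckafw
Hunk 6: at line 6 remove [vgw] add [qjk,ikjtj] -> 14 lines: kxrwx pozw wfrp dvi efghs pcsmw qjk ikjtj qyxh cfi oujp hlhb xqc ckafw
Hunk 7: at line 3 remove [dvi,efghs,pcsmw] add [aheaj,fns,jxpsg] -> 14 lines: kxrwx pozw wfrp aheaj fns jxpsg qjk ikjtj qyxh cfi oujp hlhb xqc ckafw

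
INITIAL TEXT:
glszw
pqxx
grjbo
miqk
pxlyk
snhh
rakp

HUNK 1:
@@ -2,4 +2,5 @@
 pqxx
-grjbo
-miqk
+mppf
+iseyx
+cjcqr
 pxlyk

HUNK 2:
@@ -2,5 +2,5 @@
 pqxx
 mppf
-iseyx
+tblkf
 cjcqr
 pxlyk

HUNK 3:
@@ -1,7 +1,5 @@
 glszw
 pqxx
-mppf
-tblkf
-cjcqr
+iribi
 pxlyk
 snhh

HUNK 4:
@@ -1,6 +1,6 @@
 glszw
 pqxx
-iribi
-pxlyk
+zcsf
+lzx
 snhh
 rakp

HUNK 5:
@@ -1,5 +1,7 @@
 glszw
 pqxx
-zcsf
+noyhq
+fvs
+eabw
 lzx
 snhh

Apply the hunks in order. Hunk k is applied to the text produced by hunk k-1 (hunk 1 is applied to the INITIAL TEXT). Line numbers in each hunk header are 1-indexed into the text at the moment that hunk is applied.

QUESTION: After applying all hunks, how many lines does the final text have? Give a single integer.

Answer: 8

Derivation:
Hunk 1: at line 2 remove [grjbo,miqk] add [mppf,iseyx,cjcqr] -> 8 lines: glszw pqxx mppf iseyx cjcqr pxlyk snhh rakp
Hunk 2: at line 2 remove [iseyx] add [tblkf] -> 8 lines: glszw pqxx mppf tblkf cjcqr pxlyk snhh rakp
Hunk 3: at line 1 remove [mppf,tblkf,cjcqr] add [iribi] -> 6 lines: glszw pqxx iribi pxlyk snhh rakp
Hunk 4: at line 1 remove [iribi,pxlyk] add [zcsf,lzx] -> 6 lines: glszw pqxx zcsf lzx snhh rakp
Hunk 5: at line 1 remove [zcsf] add [noyhq,fvs,eabw] -> 8 lines: glszw pqxx noyhq fvs eabw lzx snhh rakp
Final line count: 8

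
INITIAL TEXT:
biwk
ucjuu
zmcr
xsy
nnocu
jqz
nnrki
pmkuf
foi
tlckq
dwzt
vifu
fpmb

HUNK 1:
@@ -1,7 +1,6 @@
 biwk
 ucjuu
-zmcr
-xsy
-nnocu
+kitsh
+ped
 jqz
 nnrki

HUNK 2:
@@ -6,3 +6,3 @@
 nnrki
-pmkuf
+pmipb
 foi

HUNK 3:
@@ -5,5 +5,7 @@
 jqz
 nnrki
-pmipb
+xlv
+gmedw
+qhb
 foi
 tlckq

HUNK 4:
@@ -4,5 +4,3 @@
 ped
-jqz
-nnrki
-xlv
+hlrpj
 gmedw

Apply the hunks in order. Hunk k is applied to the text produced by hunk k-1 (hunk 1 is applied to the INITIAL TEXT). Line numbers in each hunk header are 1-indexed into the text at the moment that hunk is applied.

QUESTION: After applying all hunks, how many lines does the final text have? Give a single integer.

Answer: 12

Derivation:
Hunk 1: at line 1 remove [zmcr,xsy,nnocu] add [kitsh,ped] -> 12 lines: biwk ucjuu kitsh ped jqz nnrki pmkuf foi tlckq dwzt vifu fpmb
Hunk 2: at line 6 remove [pmkuf] add [pmipb] -> 12 lines: biwk ucjuu kitsh ped jqz nnrki pmipb foi tlckq dwzt vifu fpmb
Hunk 3: at line 5 remove [pmipb] add [xlv,gmedw,qhb] -> 14 lines: biwk ucjuu kitsh ped jqz nnrki xlv gmedw qhb foi tlckq dwzt vifu fpmb
Hunk 4: at line 4 remove [jqz,nnrki,xlv] add [hlrpj] -> 12 lines: biwk ucjuu kitsh ped hlrpj gmedw qhb foi tlckq dwzt vifu fpmb
Final line count: 12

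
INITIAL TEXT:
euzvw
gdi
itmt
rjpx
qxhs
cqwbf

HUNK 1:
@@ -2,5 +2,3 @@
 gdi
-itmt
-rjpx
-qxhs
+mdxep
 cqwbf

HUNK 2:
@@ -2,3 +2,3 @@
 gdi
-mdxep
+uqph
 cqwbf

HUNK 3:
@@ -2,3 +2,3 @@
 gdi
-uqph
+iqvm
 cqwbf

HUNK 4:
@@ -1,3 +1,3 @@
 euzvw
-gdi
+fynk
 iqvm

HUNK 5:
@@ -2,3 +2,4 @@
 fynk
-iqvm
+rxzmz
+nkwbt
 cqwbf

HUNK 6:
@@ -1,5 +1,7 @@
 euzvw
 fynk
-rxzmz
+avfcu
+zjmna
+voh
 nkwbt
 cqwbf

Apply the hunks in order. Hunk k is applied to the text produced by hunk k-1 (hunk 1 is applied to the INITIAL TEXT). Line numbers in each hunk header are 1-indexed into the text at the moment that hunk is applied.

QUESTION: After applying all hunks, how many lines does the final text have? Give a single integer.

Answer: 7

Derivation:
Hunk 1: at line 2 remove [itmt,rjpx,qxhs] add [mdxep] -> 4 lines: euzvw gdi mdxep cqwbf
Hunk 2: at line 2 remove [mdxep] add [uqph] -> 4 lines: euzvw gdi uqph cqwbf
Hunk 3: at line 2 remove [uqph] add [iqvm] -> 4 lines: euzvw gdi iqvm cqwbf
Hunk 4: at line 1 remove [gdi] add [fynk] -> 4 lines: euzvw fynk iqvm cqwbf
Hunk 5: at line 2 remove [iqvm] add [rxzmz,nkwbt] -> 5 lines: euzvw fynk rxzmz nkwbt cqwbf
Hunk 6: at line 1 remove [rxzmz] add [avfcu,zjmna,voh] -> 7 lines: euzvw fynk avfcu zjmna voh nkwbt cqwbf
Final line count: 7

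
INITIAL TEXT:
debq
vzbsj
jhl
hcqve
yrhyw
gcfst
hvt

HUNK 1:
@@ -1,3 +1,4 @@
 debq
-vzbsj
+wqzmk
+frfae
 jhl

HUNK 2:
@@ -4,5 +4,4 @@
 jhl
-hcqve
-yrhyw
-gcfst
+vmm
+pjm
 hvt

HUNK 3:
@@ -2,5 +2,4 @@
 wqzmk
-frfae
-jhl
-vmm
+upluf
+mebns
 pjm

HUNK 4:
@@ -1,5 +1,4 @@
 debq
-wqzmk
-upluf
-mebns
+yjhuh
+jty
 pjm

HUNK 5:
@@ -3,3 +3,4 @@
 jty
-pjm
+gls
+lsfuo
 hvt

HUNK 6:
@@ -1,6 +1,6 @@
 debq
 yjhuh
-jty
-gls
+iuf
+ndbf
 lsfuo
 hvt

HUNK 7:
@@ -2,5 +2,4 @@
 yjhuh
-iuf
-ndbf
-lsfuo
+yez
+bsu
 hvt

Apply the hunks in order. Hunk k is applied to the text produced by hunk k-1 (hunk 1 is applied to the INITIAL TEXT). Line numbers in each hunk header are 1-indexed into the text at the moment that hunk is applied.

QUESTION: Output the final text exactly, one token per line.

Hunk 1: at line 1 remove [vzbsj] add [wqzmk,frfae] -> 8 lines: debq wqzmk frfae jhl hcqve yrhyw gcfst hvt
Hunk 2: at line 4 remove [hcqve,yrhyw,gcfst] add [vmm,pjm] -> 7 lines: debq wqzmk frfae jhl vmm pjm hvt
Hunk 3: at line 2 remove [frfae,jhl,vmm] add [upluf,mebns] -> 6 lines: debq wqzmk upluf mebns pjm hvt
Hunk 4: at line 1 remove [wqzmk,upluf,mebns] add [yjhuh,jty] -> 5 lines: debq yjhuh jty pjm hvt
Hunk 5: at line 3 remove [pjm] add [gls,lsfuo] -> 6 lines: debq yjhuh jty gls lsfuo hvt
Hunk 6: at line 1 remove [jty,gls] add [iuf,ndbf] -> 6 lines: debq yjhuh iuf ndbf lsfuo hvt
Hunk 7: at line 2 remove [iuf,ndbf,lsfuo] add [yez,bsu] -> 5 lines: debq yjhuh yez bsu hvt

Answer: debq
yjhuh
yez
bsu
hvt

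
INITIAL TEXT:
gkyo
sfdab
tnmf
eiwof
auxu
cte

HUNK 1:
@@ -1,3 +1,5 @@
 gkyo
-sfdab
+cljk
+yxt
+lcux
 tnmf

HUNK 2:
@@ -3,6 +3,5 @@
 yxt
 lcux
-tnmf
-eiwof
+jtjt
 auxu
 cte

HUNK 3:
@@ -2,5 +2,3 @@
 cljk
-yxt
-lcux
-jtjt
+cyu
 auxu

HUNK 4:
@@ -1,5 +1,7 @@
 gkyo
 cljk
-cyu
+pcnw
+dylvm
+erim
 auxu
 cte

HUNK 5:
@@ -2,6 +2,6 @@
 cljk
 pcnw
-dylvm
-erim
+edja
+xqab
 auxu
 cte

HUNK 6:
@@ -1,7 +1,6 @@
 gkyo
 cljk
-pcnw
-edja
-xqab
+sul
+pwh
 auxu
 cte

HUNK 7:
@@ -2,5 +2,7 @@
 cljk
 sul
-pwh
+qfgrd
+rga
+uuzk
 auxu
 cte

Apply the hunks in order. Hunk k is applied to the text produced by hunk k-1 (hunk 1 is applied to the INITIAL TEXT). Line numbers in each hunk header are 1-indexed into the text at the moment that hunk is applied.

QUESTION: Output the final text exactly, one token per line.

Answer: gkyo
cljk
sul
qfgrd
rga
uuzk
auxu
cte

Derivation:
Hunk 1: at line 1 remove [sfdab] add [cljk,yxt,lcux] -> 8 lines: gkyo cljk yxt lcux tnmf eiwof auxu cte
Hunk 2: at line 3 remove [tnmf,eiwof] add [jtjt] -> 7 lines: gkyo cljk yxt lcux jtjt auxu cte
Hunk 3: at line 2 remove [yxt,lcux,jtjt] add [cyu] -> 5 lines: gkyo cljk cyu auxu cte
Hunk 4: at line 1 remove [cyu] add [pcnw,dylvm,erim] -> 7 lines: gkyo cljk pcnw dylvm erim auxu cte
Hunk 5: at line 2 remove [dylvm,erim] add [edja,xqab] -> 7 lines: gkyo cljk pcnw edja xqab auxu cte
Hunk 6: at line 1 remove [pcnw,edja,xqab] add [sul,pwh] -> 6 lines: gkyo cljk sul pwh auxu cte
Hunk 7: at line 2 remove [pwh] add [qfgrd,rga,uuzk] -> 8 lines: gkyo cljk sul qfgrd rga uuzk auxu cte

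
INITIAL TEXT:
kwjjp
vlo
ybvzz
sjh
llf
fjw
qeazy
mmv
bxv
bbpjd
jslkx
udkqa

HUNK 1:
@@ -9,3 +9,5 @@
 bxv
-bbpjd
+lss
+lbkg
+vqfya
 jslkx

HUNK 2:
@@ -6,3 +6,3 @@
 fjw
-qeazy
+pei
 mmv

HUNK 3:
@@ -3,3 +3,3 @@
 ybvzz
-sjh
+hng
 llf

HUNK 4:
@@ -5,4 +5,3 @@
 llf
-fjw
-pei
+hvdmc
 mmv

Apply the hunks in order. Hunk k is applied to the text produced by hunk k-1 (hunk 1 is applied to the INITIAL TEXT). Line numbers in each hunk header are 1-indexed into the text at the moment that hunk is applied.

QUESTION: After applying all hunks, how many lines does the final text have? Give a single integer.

Answer: 13

Derivation:
Hunk 1: at line 9 remove [bbpjd] add [lss,lbkg,vqfya] -> 14 lines: kwjjp vlo ybvzz sjh llf fjw qeazy mmv bxv lss lbkg vqfya jslkx udkqa
Hunk 2: at line 6 remove [qeazy] add [pei] -> 14 lines: kwjjp vlo ybvzz sjh llf fjw pei mmv bxv lss lbkg vqfya jslkx udkqa
Hunk 3: at line 3 remove [sjh] add [hng] -> 14 lines: kwjjp vlo ybvzz hng llf fjw pei mmv bxv lss lbkg vqfya jslkx udkqa
Hunk 4: at line 5 remove [fjw,pei] add [hvdmc] -> 13 lines: kwjjp vlo ybvzz hng llf hvdmc mmv bxv lss lbkg vqfya jslkx udkqa
Final line count: 13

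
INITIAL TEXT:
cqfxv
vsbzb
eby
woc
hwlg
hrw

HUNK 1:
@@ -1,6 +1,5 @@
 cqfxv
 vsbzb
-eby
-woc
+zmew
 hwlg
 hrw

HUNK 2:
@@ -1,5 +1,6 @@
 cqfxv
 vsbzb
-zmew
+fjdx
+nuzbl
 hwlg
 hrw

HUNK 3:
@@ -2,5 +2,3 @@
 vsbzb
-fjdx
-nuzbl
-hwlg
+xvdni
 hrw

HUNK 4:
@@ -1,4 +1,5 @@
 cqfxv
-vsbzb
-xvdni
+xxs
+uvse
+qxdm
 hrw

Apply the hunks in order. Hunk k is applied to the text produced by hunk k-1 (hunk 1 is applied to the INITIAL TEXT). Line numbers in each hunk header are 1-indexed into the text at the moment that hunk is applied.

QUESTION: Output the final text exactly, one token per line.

Hunk 1: at line 1 remove [eby,woc] add [zmew] -> 5 lines: cqfxv vsbzb zmew hwlg hrw
Hunk 2: at line 1 remove [zmew] add [fjdx,nuzbl] -> 6 lines: cqfxv vsbzb fjdx nuzbl hwlg hrw
Hunk 3: at line 2 remove [fjdx,nuzbl,hwlg] add [xvdni] -> 4 lines: cqfxv vsbzb xvdni hrw
Hunk 4: at line 1 remove [vsbzb,xvdni] add [xxs,uvse,qxdm] -> 5 lines: cqfxv xxs uvse qxdm hrw

Answer: cqfxv
xxs
uvse
qxdm
hrw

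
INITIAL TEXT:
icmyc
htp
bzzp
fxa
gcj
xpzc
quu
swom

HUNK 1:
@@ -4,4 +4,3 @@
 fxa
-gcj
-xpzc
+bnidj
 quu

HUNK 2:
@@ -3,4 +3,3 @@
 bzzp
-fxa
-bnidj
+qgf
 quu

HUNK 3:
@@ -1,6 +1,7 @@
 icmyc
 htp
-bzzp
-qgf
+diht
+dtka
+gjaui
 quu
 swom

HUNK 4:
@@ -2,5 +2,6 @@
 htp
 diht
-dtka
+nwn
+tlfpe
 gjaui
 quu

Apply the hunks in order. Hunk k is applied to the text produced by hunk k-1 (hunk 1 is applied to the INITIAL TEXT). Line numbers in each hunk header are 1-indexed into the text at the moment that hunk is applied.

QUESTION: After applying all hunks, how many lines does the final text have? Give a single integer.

Hunk 1: at line 4 remove [gcj,xpzc] add [bnidj] -> 7 lines: icmyc htp bzzp fxa bnidj quu swom
Hunk 2: at line 3 remove [fxa,bnidj] add [qgf] -> 6 lines: icmyc htp bzzp qgf quu swom
Hunk 3: at line 1 remove [bzzp,qgf] add [diht,dtka,gjaui] -> 7 lines: icmyc htp diht dtka gjaui quu swom
Hunk 4: at line 2 remove [dtka] add [nwn,tlfpe] -> 8 lines: icmyc htp diht nwn tlfpe gjaui quu swom
Final line count: 8

Answer: 8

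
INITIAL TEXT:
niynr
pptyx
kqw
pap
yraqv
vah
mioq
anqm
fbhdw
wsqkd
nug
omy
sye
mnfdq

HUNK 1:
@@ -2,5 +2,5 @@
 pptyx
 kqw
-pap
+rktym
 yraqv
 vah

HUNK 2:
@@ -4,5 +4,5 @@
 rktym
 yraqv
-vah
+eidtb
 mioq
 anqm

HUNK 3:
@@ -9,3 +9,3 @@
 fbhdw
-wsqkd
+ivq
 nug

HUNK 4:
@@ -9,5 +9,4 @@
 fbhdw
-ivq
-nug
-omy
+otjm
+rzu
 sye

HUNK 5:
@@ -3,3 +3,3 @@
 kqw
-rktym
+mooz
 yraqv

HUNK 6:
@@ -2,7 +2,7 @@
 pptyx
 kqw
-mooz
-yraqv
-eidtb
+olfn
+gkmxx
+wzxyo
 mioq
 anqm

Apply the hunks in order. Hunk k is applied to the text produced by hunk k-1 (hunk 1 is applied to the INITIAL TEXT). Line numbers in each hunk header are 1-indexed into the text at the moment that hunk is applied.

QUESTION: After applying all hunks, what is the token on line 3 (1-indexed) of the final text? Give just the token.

Hunk 1: at line 2 remove [pap] add [rktym] -> 14 lines: niynr pptyx kqw rktym yraqv vah mioq anqm fbhdw wsqkd nug omy sye mnfdq
Hunk 2: at line 4 remove [vah] add [eidtb] -> 14 lines: niynr pptyx kqw rktym yraqv eidtb mioq anqm fbhdw wsqkd nug omy sye mnfdq
Hunk 3: at line 9 remove [wsqkd] add [ivq] -> 14 lines: niynr pptyx kqw rktym yraqv eidtb mioq anqm fbhdw ivq nug omy sye mnfdq
Hunk 4: at line 9 remove [ivq,nug,omy] add [otjm,rzu] -> 13 lines: niynr pptyx kqw rktym yraqv eidtb mioq anqm fbhdw otjm rzu sye mnfdq
Hunk 5: at line 3 remove [rktym] add [mooz] -> 13 lines: niynr pptyx kqw mooz yraqv eidtb mioq anqm fbhdw otjm rzu sye mnfdq
Hunk 6: at line 2 remove [mooz,yraqv,eidtb] add [olfn,gkmxx,wzxyo] -> 13 lines: niynr pptyx kqw olfn gkmxx wzxyo mioq anqm fbhdw otjm rzu sye mnfdq
Final line 3: kqw

Answer: kqw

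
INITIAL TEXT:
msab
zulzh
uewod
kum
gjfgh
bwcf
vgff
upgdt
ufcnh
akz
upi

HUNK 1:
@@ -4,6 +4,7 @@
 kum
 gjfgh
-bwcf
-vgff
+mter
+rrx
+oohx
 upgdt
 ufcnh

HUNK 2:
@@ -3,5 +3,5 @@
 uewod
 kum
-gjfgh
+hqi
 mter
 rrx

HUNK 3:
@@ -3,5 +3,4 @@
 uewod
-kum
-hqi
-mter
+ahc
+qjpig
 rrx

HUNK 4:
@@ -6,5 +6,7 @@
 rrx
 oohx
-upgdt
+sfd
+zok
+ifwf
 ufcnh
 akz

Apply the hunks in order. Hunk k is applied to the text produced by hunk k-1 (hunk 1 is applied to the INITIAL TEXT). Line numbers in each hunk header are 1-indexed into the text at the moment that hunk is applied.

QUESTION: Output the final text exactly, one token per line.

Answer: msab
zulzh
uewod
ahc
qjpig
rrx
oohx
sfd
zok
ifwf
ufcnh
akz
upi

Derivation:
Hunk 1: at line 4 remove [bwcf,vgff] add [mter,rrx,oohx] -> 12 lines: msab zulzh uewod kum gjfgh mter rrx oohx upgdt ufcnh akz upi
Hunk 2: at line 3 remove [gjfgh] add [hqi] -> 12 lines: msab zulzh uewod kum hqi mter rrx oohx upgdt ufcnh akz upi
Hunk 3: at line 3 remove [kum,hqi,mter] add [ahc,qjpig] -> 11 lines: msab zulzh uewod ahc qjpig rrx oohx upgdt ufcnh akz upi
Hunk 4: at line 6 remove [upgdt] add [sfd,zok,ifwf] -> 13 lines: msab zulzh uewod ahc qjpig rrx oohx sfd zok ifwf ufcnh akz upi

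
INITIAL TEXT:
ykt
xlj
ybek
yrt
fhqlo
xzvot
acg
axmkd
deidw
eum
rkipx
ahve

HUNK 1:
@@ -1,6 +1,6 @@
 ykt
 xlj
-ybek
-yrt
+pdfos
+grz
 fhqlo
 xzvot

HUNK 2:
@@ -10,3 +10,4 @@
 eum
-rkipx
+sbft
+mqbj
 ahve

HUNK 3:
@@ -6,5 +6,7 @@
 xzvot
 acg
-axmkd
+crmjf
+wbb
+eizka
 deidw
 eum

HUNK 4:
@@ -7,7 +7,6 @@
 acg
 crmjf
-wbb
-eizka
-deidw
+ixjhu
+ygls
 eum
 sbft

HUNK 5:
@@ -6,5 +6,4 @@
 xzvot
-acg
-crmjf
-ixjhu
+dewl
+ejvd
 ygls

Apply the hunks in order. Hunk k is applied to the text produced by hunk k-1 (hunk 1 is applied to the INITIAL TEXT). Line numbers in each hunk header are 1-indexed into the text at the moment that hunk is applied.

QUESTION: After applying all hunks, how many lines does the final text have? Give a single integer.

Answer: 13

Derivation:
Hunk 1: at line 1 remove [ybek,yrt] add [pdfos,grz] -> 12 lines: ykt xlj pdfos grz fhqlo xzvot acg axmkd deidw eum rkipx ahve
Hunk 2: at line 10 remove [rkipx] add [sbft,mqbj] -> 13 lines: ykt xlj pdfos grz fhqlo xzvot acg axmkd deidw eum sbft mqbj ahve
Hunk 3: at line 6 remove [axmkd] add [crmjf,wbb,eizka] -> 15 lines: ykt xlj pdfos grz fhqlo xzvot acg crmjf wbb eizka deidw eum sbft mqbj ahve
Hunk 4: at line 7 remove [wbb,eizka,deidw] add [ixjhu,ygls] -> 14 lines: ykt xlj pdfos grz fhqlo xzvot acg crmjf ixjhu ygls eum sbft mqbj ahve
Hunk 5: at line 6 remove [acg,crmjf,ixjhu] add [dewl,ejvd] -> 13 lines: ykt xlj pdfos grz fhqlo xzvot dewl ejvd ygls eum sbft mqbj ahve
Final line count: 13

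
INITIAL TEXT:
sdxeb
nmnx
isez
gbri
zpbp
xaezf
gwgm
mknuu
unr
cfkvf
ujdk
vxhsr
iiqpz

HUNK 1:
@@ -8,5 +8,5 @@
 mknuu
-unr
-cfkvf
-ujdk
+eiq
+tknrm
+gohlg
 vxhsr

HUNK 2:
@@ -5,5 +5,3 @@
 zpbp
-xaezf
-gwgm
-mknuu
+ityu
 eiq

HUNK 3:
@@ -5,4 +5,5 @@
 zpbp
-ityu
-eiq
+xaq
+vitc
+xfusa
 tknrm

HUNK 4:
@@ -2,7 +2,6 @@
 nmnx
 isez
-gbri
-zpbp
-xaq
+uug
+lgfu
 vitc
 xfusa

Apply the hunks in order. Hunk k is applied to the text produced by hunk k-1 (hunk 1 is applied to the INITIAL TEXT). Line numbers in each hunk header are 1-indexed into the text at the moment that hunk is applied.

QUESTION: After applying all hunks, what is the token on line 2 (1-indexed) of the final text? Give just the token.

Hunk 1: at line 8 remove [unr,cfkvf,ujdk] add [eiq,tknrm,gohlg] -> 13 lines: sdxeb nmnx isez gbri zpbp xaezf gwgm mknuu eiq tknrm gohlg vxhsr iiqpz
Hunk 2: at line 5 remove [xaezf,gwgm,mknuu] add [ityu] -> 11 lines: sdxeb nmnx isez gbri zpbp ityu eiq tknrm gohlg vxhsr iiqpz
Hunk 3: at line 5 remove [ityu,eiq] add [xaq,vitc,xfusa] -> 12 lines: sdxeb nmnx isez gbri zpbp xaq vitc xfusa tknrm gohlg vxhsr iiqpz
Hunk 4: at line 2 remove [gbri,zpbp,xaq] add [uug,lgfu] -> 11 lines: sdxeb nmnx isez uug lgfu vitc xfusa tknrm gohlg vxhsr iiqpz
Final line 2: nmnx

Answer: nmnx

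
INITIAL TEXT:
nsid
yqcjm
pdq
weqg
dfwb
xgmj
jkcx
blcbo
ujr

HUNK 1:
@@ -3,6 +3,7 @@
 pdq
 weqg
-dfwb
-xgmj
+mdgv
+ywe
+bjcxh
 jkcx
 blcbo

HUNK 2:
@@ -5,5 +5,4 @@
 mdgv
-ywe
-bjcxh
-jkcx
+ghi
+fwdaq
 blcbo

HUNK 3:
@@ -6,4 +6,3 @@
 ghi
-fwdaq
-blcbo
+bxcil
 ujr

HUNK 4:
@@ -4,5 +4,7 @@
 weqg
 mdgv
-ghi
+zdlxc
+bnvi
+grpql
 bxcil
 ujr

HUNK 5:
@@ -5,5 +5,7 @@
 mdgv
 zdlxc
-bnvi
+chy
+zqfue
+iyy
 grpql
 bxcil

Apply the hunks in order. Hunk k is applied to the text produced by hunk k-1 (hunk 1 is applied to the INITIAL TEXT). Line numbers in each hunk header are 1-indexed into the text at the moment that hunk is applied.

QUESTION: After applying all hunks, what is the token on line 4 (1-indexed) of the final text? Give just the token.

Answer: weqg

Derivation:
Hunk 1: at line 3 remove [dfwb,xgmj] add [mdgv,ywe,bjcxh] -> 10 lines: nsid yqcjm pdq weqg mdgv ywe bjcxh jkcx blcbo ujr
Hunk 2: at line 5 remove [ywe,bjcxh,jkcx] add [ghi,fwdaq] -> 9 lines: nsid yqcjm pdq weqg mdgv ghi fwdaq blcbo ujr
Hunk 3: at line 6 remove [fwdaq,blcbo] add [bxcil] -> 8 lines: nsid yqcjm pdq weqg mdgv ghi bxcil ujr
Hunk 4: at line 4 remove [ghi] add [zdlxc,bnvi,grpql] -> 10 lines: nsid yqcjm pdq weqg mdgv zdlxc bnvi grpql bxcil ujr
Hunk 5: at line 5 remove [bnvi] add [chy,zqfue,iyy] -> 12 lines: nsid yqcjm pdq weqg mdgv zdlxc chy zqfue iyy grpql bxcil ujr
Final line 4: weqg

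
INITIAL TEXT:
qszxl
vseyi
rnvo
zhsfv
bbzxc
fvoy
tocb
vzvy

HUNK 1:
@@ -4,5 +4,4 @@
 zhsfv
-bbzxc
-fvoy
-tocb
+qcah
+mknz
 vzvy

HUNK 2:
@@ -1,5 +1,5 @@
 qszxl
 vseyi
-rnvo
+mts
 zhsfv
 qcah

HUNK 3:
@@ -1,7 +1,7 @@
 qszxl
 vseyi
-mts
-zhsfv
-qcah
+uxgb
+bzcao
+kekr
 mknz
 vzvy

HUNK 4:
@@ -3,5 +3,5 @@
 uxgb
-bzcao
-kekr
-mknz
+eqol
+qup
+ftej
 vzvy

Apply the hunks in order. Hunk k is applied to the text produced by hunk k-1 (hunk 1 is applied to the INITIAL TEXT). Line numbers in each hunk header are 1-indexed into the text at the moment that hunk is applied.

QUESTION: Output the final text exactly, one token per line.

Answer: qszxl
vseyi
uxgb
eqol
qup
ftej
vzvy

Derivation:
Hunk 1: at line 4 remove [bbzxc,fvoy,tocb] add [qcah,mknz] -> 7 lines: qszxl vseyi rnvo zhsfv qcah mknz vzvy
Hunk 2: at line 1 remove [rnvo] add [mts] -> 7 lines: qszxl vseyi mts zhsfv qcah mknz vzvy
Hunk 3: at line 1 remove [mts,zhsfv,qcah] add [uxgb,bzcao,kekr] -> 7 lines: qszxl vseyi uxgb bzcao kekr mknz vzvy
Hunk 4: at line 3 remove [bzcao,kekr,mknz] add [eqol,qup,ftej] -> 7 lines: qszxl vseyi uxgb eqol qup ftej vzvy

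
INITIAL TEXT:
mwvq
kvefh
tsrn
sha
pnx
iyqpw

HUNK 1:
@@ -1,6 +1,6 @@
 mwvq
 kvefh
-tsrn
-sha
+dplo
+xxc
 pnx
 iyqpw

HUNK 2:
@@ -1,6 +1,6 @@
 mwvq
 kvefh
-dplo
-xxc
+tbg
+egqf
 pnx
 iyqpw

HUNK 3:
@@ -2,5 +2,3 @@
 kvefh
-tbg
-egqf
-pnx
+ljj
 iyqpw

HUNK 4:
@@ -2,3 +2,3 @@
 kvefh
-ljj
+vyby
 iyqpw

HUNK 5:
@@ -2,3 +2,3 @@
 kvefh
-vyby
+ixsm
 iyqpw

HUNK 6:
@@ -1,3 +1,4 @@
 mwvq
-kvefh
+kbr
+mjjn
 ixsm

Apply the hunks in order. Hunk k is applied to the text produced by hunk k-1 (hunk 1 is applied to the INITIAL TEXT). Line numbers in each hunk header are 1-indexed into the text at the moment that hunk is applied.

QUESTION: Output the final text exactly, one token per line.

Hunk 1: at line 1 remove [tsrn,sha] add [dplo,xxc] -> 6 lines: mwvq kvefh dplo xxc pnx iyqpw
Hunk 2: at line 1 remove [dplo,xxc] add [tbg,egqf] -> 6 lines: mwvq kvefh tbg egqf pnx iyqpw
Hunk 3: at line 2 remove [tbg,egqf,pnx] add [ljj] -> 4 lines: mwvq kvefh ljj iyqpw
Hunk 4: at line 2 remove [ljj] add [vyby] -> 4 lines: mwvq kvefh vyby iyqpw
Hunk 5: at line 2 remove [vyby] add [ixsm] -> 4 lines: mwvq kvefh ixsm iyqpw
Hunk 6: at line 1 remove [kvefh] add [kbr,mjjn] -> 5 lines: mwvq kbr mjjn ixsm iyqpw

Answer: mwvq
kbr
mjjn
ixsm
iyqpw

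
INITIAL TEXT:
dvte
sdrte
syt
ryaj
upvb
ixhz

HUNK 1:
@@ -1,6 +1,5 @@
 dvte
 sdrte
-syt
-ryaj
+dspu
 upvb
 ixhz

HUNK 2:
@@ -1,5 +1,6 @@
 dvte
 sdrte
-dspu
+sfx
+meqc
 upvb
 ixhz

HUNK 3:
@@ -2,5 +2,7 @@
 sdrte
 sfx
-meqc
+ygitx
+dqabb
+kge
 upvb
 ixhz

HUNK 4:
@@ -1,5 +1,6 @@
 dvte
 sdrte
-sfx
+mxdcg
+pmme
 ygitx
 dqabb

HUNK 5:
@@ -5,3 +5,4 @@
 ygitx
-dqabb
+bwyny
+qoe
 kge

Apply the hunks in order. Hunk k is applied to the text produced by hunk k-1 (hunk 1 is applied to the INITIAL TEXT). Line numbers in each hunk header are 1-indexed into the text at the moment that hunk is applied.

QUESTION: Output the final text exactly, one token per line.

Answer: dvte
sdrte
mxdcg
pmme
ygitx
bwyny
qoe
kge
upvb
ixhz

Derivation:
Hunk 1: at line 1 remove [syt,ryaj] add [dspu] -> 5 lines: dvte sdrte dspu upvb ixhz
Hunk 2: at line 1 remove [dspu] add [sfx,meqc] -> 6 lines: dvte sdrte sfx meqc upvb ixhz
Hunk 3: at line 2 remove [meqc] add [ygitx,dqabb,kge] -> 8 lines: dvte sdrte sfx ygitx dqabb kge upvb ixhz
Hunk 4: at line 1 remove [sfx] add [mxdcg,pmme] -> 9 lines: dvte sdrte mxdcg pmme ygitx dqabb kge upvb ixhz
Hunk 5: at line 5 remove [dqabb] add [bwyny,qoe] -> 10 lines: dvte sdrte mxdcg pmme ygitx bwyny qoe kge upvb ixhz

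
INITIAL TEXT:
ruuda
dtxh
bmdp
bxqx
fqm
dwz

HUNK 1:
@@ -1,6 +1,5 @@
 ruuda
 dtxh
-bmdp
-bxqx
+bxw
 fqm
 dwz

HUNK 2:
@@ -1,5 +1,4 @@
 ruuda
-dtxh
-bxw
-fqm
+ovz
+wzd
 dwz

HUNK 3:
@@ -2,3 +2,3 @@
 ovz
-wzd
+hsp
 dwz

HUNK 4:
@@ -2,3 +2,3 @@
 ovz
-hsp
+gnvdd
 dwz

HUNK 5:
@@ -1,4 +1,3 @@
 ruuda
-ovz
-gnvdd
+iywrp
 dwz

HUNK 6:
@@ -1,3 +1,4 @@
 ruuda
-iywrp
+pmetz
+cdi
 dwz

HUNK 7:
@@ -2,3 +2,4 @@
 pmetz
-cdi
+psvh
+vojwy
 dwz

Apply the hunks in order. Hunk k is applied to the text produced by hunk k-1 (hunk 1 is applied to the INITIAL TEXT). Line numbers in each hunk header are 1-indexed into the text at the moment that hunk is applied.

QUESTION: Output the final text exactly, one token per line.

Hunk 1: at line 1 remove [bmdp,bxqx] add [bxw] -> 5 lines: ruuda dtxh bxw fqm dwz
Hunk 2: at line 1 remove [dtxh,bxw,fqm] add [ovz,wzd] -> 4 lines: ruuda ovz wzd dwz
Hunk 3: at line 2 remove [wzd] add [hsp] -> 4 lines: ruuda ovz hsp dwz
Hunk 4: at line 2 remove [hsp] add [gnvdd] -> 4 lines: ruuda ovz gnvdd dwz
Hunk 5: at line 1 remove [ovz,gnvdd] add [iywrp] -> 3 lines: ruuda iywrp dwz
Hunk 6: at line 1 remove [iywrp] add [pmetz,cdi] -> 4 lines: ruuda pmetz cdi dwz
Hunk 7: at line 2 remove [cdi] add [psvh,vojwy] -> 5 lines: ruuda pmetz psvh vojwy dwz

Answer: ruuda
pmetz
psvh
vojwy
dwz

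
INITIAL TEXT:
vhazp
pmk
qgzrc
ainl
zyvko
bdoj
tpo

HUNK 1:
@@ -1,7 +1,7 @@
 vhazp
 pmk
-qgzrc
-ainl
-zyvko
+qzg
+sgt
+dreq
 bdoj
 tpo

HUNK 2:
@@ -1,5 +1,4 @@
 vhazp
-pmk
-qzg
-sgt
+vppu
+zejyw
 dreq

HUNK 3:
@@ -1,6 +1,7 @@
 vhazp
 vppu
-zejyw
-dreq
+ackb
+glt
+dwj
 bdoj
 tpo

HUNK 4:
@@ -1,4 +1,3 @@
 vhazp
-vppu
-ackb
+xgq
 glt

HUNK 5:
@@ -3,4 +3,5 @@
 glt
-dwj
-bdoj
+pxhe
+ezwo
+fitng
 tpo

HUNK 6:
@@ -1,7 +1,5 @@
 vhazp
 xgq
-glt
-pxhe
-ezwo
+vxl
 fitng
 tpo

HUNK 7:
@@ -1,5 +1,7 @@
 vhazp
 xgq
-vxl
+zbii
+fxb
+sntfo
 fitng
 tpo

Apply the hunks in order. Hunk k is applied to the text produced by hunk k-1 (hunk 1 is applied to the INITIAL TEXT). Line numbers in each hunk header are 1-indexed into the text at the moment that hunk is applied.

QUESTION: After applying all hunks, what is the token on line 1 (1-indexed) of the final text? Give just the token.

Hunk 1: at line 1 remove [qgzrc,ainl,zyvko] add [qzg,sgt,dreq] -> 7 lines: vhazp pmk qzg sgt dreq bdoj tpo
Hunk 2: at line 1 remove [pmk,qzg,sgt] add [vppu,zejyw] -> 6 lines: vhazp vppu zejyw dreq bdoj tpo
Hunk 3: at line 1 remove [zejyw,dreq] add [ackb,glt,dwj] -> 7 lines: vhazp vppu ackb glt dwj bdoj tpo
Hunk 4: at line 1 remove [vppu,ackb] add [xgq] -> 6 lines: vhazp xgq glt dwj bdoj tpo
Hunk 5: at line 3 remove [dwj,bdoj] add [pxhe,ezwo,fitng] -> 7 lines: vhazp xgq glt pxhe ezwo fitng tpo
Hunk 6: at line 1 remove [glt,pxhe,ezwo] add [vxl] -> 5 lines: vhazp xgq vxl fitng tpo
Hunk 7: at line 1 remove [vxl] add [zbii,fxb,sntfo] -> 7 lines: vhazp xgq zbii fxb sntfo fitng tpo
Final line 1: vhazp

Answer: vhazp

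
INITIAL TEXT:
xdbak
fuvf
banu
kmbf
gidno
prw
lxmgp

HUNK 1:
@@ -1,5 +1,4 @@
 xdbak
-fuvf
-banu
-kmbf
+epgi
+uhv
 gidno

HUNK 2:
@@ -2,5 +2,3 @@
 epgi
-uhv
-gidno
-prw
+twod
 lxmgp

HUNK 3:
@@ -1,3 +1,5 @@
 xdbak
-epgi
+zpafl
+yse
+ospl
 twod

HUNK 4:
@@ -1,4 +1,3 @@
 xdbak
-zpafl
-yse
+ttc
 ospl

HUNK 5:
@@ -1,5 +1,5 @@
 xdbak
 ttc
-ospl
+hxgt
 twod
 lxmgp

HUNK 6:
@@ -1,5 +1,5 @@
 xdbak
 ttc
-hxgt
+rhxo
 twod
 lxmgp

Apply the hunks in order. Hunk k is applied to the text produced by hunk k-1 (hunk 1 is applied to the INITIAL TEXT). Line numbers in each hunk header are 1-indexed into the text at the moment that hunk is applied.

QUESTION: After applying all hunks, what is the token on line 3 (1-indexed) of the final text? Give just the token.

Hunk 1: at line 1 remove [fuvf,banu,kmbf] add [epgi,uhv] -> 6 lines: xdbak epgi uhv gidno prw lxmgp
Hunk 2: at line 2 remove [uhv,gidno,prw] add [twod] -> 4 lines: xdbak epgi twod lxmgp
Hunk 3: at line 1 remove [epgi] add [zpafl,yse,ospl] -> 6 lines: xdbak zpafl yse ospl twod lxmgp
Hunk 4: at line 1 remove [zpafl,yse] add [ttc] -> 5 lines: xdbak ttc ospl twod lxmgp
Hunk 5: at line 1 remove [ospl] add [hxgt] -> 5 lines: xdbak ttc hxgt twod lxmgp
Hunk 6: at line 1 remove [hxgt] add [rhxo] -> 5 lines: xdbak ttc rhxo twod lxmgp
Final line 3: rhxo

Answer: rhxo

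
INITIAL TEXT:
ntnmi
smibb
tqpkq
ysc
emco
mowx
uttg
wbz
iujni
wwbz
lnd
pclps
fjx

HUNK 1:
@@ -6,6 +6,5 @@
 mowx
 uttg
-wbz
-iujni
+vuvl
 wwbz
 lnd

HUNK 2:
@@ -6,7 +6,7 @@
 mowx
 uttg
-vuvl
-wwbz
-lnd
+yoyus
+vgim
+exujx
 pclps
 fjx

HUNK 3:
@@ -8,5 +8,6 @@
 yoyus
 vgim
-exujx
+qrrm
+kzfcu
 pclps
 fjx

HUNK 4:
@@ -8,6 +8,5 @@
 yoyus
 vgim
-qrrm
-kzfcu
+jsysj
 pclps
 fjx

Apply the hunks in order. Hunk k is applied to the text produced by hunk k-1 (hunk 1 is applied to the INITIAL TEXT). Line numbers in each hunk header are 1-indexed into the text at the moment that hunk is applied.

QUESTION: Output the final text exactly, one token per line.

Answer: ntnmi
smibb
tqpkq
ysc
emco
mowx
uttg
yoyus
vgim
jsysj
pclps
fjx

Derivation:
Hunk 1: at line 6 remove [wbz,iujni] add [vuvl] -> 12 lines: ntnmi smibb tqpkq ysc emco mowx uttg vuvl wwbz lnd pclps fjx
Hunk 2: at line 6 remove [vuvl,wwbz,lnd] add [yoyus,vgim,exujx] -> 12 lines: ntnmi smibb tqpkq ysc emco mowx uttg yoyus vgim exujx pclps fjx
Hunk 3: at line 8 remove [exujx] add [qrrm,kzfcu] -> 13 lines: ntnmi smibb tqpkq ysc emco mowx uttg yoyus vgim qrrm kzfcu pclps fjx
Hunk 4: at line 8 remove [qrrm,kzfcu] add [jsysj] -> 12 lines: ntnmi smibb tqpkq ysc emco mowx uttg yoyus vgim jsysj pclps fjx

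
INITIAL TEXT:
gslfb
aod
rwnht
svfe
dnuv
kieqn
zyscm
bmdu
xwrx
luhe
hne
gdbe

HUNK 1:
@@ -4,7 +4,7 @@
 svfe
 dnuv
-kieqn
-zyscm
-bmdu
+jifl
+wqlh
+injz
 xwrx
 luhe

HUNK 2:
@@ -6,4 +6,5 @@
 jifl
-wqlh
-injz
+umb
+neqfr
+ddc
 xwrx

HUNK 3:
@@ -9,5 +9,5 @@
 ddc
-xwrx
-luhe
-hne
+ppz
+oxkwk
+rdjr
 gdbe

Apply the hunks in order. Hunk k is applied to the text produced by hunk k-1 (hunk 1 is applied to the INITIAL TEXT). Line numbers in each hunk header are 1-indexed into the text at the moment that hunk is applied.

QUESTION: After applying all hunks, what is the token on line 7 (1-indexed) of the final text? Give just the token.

Hunk 1: at line 4 remove [kieqn,zyscm,bmdu] add [jifl,wqlh,injz] -> 12 lines: gslfb aod rwnht svfe dnuv jifl wqlh injz xwrx luhe hne gdbe
Hunk 2: at line 6 remove [wqlh,injz] add [umb,neqfr,ddc] -> 13 lines: gslfb aod rwnht svfe dnuv jifl umb neqfr ddc xwrx luhe hne gdbe
Hunk 3: at line 9 remove [xwrx,luhe,hne] add [ppz,oxkwk,rdjr] -> 13 lines: gslfb aod rwnht svfe dnuv jifl umb neqfr ddc ppz oxkwk rdjr gdbe
Final line 7: umb

Answer: umb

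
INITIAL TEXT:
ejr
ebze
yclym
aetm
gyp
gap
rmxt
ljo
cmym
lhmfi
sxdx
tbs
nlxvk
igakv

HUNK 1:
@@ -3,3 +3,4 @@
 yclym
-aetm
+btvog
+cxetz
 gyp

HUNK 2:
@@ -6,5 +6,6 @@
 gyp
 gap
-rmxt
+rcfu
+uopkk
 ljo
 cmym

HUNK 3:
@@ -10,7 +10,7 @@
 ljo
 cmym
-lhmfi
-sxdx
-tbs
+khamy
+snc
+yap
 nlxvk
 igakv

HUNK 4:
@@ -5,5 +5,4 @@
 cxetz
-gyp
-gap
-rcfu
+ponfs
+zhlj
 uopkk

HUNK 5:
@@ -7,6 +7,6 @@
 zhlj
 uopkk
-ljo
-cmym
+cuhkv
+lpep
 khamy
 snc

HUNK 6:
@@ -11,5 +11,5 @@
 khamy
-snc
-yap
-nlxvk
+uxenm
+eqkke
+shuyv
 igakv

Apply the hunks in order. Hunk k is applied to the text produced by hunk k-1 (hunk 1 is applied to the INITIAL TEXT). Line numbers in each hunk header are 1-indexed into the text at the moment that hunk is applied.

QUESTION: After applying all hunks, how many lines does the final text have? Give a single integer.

Hunk 1: at line 3 remove [aetm] add [btvog,cxetz] -> 15 lines: ejr ebze yclym btvog cxetz gyp gap rmxt ljo cmym lhmfi sxdx tbs nlxvk igakv
Hunk 2: at line 6 remove [rmxt] add [rcfu,uopkk] -> 16 lines: ejr ebze yclym btvog cxetz gyp gap rcfu uopkk ljo cmym lhmfi sxdx tbs nlxvk igakv
Hunk 3: at line 10 remove [lhmfi,sxdx,tbs] add [khamy,snc,yap] -> 16 lines: ejr ebze yclym btvog cxetz gyp gap rcfu uopkk ljo cmym khamy snc yap nlxvk igakv
Hunk 4: at line 5 remove [gyp,gap,rcfu] add [ponfs,zhlj] -> 15 lines: ejr ebze yclym btvog cxetz ponfs zhlj uopkk ljo cmym khamy snc yap nlxvk igakv
Hunk 5: at line 7 remove [ljo,cmym] add [cuhkv,lpep] -> 15 lines: ejr ebze yclym btvog cxetz ponfs zhlj uopkk cuhkv lpep khamy snc yap nlxvk igakv
Hunk 6: at line 11 remove [snc,yap,nlxvk] add [uxenm,eqkke,shuyv] -> 15 lines: ejr ebze yclym btvog cxetz ponfs zhlj uopkk cuhkv lpep khamy uxenm eqkke shuyv igakv
Final line count: 15

Answer: 15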